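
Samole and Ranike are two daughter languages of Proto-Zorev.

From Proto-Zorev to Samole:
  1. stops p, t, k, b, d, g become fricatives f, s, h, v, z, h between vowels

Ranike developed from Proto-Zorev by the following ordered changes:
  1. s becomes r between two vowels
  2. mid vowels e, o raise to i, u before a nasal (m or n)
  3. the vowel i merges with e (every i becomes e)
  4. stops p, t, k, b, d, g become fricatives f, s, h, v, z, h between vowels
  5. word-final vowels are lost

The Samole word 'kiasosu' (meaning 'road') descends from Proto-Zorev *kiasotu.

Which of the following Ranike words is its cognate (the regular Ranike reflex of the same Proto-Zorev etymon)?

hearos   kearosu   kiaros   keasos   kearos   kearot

kearos

Ranike: start from *kiasotu.
  rule 1 (rhotacism): kiasotu → kiarotu
  rule 2: no change — kiarotu
  rule 3 (vowel merger): kiarotu → kearotu
  rule 4 (intervocalic lenition): kearotu → kearosu
  rule 5 (apocope): kearosu → kearos
  ⇒ Ranike kearos
Among the options, 'kearos' alone shows every Ranike change applied in order.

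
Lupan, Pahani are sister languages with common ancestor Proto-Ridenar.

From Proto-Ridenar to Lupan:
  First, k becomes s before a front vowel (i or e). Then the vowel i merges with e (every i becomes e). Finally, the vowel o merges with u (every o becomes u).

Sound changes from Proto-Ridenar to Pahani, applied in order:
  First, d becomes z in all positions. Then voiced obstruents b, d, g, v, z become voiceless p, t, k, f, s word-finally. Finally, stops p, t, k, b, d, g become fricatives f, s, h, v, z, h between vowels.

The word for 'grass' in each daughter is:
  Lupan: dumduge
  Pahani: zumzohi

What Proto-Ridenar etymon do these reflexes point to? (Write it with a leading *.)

Position 1: Lupan has d, Pahani has z. Lupan preserves d here (none of its changes turn any other segment into d), so the proto-segment is *d.
Position 5: Lupan has u, Pahani has o. Pahani preserves o here (none of its changes turn any other segment into o), so the proto-segment is *o.
Position 6: Lupan has g, Pahani has h. Lupan preserves g here (none of its changes turn any other segment into g), so the proto-segment is *g.
Verify the candidate proto-form against each daughter:
Lupan: *dumdogi
  dumdogi (rule 1 does not apply)
  dumdogi → dumdoge   [vowel merger]
  dumdoge → dumduge   [vowel merger]
  giving Lupan dumduge.
Pahani: *dumdogi
  dumdogi → zumzogi   [unconditioned shift]
  zumzogi (rule 2 does not apply)
  zumzogi → zumzohi   [intervocalic lenition]
  giving Pahani zumzohi.
Only *dumdogi yields all of Lupan dumduge, Pahani zumzohi.

*dumdogi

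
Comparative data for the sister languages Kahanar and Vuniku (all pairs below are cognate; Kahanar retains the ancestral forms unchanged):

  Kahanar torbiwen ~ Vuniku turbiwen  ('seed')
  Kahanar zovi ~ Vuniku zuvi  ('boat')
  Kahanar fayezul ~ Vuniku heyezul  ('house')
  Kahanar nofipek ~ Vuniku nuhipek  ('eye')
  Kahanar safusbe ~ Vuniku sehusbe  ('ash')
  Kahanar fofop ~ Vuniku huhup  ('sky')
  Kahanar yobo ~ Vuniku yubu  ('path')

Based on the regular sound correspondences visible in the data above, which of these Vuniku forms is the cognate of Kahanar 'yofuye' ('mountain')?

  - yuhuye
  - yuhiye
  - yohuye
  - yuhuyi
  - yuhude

yuhuye

nofipek ~ nuhipek, fofop ~ huhup — Kahanar o corresponds to Vuniku u after a consonant, before a labial obstruent.
safusbe ~ sehusbe — Kahanar f corresponds to Vuniku h between vowels (before a back vowel).
Applying these to Kahanar 'yofuye':
  yofuye → yufuye   (o→u after a consonant, before a labial obstruent)
  yufuye → yuhuye   (f→h between vowels (before a back vowel))
So the Vuniku cognate is 'yuhuye'.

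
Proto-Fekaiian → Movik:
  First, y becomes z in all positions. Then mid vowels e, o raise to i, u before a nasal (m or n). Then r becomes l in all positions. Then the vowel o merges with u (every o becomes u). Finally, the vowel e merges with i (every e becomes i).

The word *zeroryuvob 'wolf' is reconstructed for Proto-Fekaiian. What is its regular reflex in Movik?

zilulzuvub

Movik: *zeroryuvob > zerorzuvob > zelolzuvob > zelulzuvub > zilulzuvub  (by unconditioned shift, unconditioned shift, vowel merger, vowel merger)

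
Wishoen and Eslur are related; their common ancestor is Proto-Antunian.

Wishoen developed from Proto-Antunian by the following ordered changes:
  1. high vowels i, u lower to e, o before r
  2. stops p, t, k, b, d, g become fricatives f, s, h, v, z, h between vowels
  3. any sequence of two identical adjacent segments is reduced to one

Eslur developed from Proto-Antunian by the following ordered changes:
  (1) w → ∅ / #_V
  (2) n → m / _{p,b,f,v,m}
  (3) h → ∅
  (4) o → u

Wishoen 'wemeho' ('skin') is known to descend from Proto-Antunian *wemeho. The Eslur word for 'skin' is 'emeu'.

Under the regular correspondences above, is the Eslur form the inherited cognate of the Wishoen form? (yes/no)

Derive the expected Eslur reflex of *wemeho:
Eslur: *wemeho > emeho > emeo > emeu  (by glide loss, h-loss, vowel merger)
Eslur 'emeu' matches the regular reflex exactly, so the pair is cognate.

yes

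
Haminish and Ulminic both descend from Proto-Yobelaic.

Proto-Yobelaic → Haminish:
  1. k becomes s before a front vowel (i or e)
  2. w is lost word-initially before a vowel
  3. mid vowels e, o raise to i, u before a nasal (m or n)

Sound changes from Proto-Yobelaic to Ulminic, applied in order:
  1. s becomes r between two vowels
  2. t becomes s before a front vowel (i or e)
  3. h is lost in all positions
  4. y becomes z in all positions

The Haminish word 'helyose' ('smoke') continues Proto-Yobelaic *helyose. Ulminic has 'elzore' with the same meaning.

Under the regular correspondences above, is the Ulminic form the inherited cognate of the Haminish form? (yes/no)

yes

Derive the expected Ulminic reflex of *helyose:
Ulminic: start from *helyose.
  rule 1 (rhotacism): helyose → helyore
  rule 2: no change — helyore
  rule 3 (h-loss): helyore → elyore
  rule 4 (unconditioned shift): elyore → elzore
  ⇒ Ulminic elzore
Ulminic 'elzore' matches the regular reflex exactly, so the pair is cognate.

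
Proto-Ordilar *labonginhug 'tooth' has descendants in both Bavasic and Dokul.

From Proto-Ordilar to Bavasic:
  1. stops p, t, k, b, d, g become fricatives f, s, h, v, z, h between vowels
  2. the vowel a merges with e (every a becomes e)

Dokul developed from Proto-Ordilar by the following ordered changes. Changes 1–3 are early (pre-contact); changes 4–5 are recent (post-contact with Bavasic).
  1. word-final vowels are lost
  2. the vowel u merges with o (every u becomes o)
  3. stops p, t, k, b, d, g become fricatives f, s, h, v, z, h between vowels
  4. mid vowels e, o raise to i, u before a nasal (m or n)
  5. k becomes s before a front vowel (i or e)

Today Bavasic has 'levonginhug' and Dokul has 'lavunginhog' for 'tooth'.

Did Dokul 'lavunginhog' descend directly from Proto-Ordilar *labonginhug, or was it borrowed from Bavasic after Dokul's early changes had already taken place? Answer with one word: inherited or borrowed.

If inherited, *labonginhug would pass through all of Dokul's changes:
Dokul: *labonginhug > labonginhog > lavonginhog > lavunginhog  (by vowel merger, intervocalic lenition, pre-nasal raising)
If borrowed from Bavasic 'levonginhug' after the early changes, it would undergo only the recent ones:
  rule 4 (pre-nasal raising): levonginhug → levunginhug
  rule 5 (palatalisation): no change (levunginhug)
  ⇒ as a loan: levunginhug
Dokul 'lavunginhog' matches the inherited outcome exactly, so it is an inherited cognate, not a loan.

inherited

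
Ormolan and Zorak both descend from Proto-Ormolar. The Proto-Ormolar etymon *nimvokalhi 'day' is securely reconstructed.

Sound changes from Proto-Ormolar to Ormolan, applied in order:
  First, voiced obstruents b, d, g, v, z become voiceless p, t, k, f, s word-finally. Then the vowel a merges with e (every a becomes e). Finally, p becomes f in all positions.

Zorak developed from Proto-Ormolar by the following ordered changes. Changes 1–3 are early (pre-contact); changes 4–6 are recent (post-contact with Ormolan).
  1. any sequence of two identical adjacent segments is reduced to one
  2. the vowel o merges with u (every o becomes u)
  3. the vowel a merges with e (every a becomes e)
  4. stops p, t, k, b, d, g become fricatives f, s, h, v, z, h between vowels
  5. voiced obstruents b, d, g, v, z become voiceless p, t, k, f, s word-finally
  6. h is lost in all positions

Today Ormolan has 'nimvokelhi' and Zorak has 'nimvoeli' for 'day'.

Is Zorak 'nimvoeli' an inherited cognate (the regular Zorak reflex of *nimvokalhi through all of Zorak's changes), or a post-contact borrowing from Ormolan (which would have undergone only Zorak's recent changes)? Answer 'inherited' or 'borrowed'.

If inherited, *nimvokalhi would pass through all of Zorak's changes:
Zorak: start from *nimvokalhi.
  rule 1: no change — nimvokalhi
  rule 2 (vowel merger): nimvokalhi → nimvukalhi
  rule 3 (vowel merger): nimvukalhi → nimvukelhi
  rule 4 (intervocalic lenition): nimvukelhi → nimvuhelhi
  rule 5: no change — nimvuhelhi
  rule 6 (h-loss): nimvuhelhi → nimvueli
  ⇒ Zorak nimvueli
If borrowed from Ormolan 'nimvokelhi' after the early changes, it would undergo only the recent ones:
  rule 4 (intervocalic lenition): nimvokelhi → nimvohelhi
  rule 5 (final devoicing): no change (nimvohelhi)
  rule 6 (h-loss): nimvohelhi → nimvoeli
  ⇒ as a loan: nimvoeli
Zorak 'nimvoeli' matches the loan outcome 'nimvoeli', not the inherited 'nimvueli' — it skipped the early Zorak changes, so it was borrowed from Ormolan.

borrowed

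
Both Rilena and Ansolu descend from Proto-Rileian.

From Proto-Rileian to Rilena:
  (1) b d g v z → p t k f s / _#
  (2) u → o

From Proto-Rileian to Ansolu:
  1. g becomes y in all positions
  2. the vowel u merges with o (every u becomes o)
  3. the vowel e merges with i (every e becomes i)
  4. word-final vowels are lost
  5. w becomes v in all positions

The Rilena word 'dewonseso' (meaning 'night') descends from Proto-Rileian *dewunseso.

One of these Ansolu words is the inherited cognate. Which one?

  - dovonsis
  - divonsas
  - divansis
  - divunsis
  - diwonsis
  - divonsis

divonsis

Ansolu: *dewunseso
  dewunseso (rule 1 does not apply)
  dewunseso → dewonseso   [vowel merger]
  dewonseso → diwonsiso   [vowel merger]
  diwonsiso → diwonsis   [apocope]
  diwonsis → divonsis   [unconditioned shift]
  giving Ansolu divonsis.
The other candidates each miss or misapply at least one Ansolu change.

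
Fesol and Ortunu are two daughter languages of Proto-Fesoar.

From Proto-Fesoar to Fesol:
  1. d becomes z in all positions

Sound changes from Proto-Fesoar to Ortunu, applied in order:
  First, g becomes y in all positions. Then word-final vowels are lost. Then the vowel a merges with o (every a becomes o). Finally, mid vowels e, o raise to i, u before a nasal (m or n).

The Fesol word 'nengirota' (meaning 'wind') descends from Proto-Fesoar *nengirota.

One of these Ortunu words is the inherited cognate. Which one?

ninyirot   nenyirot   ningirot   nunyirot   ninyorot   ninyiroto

ninyirot

Ortunu: start from *nengirota.
  rule 1 (unconditioned shift): nengirota → nenyirota
  rule 2 (apocope): nenyirota → nenyirot
  rule 3: no change — nenyirot
  rule 4 (pre-nasal raising): nenyirot → ninyirot
  ⇒ Ortunu ninyirot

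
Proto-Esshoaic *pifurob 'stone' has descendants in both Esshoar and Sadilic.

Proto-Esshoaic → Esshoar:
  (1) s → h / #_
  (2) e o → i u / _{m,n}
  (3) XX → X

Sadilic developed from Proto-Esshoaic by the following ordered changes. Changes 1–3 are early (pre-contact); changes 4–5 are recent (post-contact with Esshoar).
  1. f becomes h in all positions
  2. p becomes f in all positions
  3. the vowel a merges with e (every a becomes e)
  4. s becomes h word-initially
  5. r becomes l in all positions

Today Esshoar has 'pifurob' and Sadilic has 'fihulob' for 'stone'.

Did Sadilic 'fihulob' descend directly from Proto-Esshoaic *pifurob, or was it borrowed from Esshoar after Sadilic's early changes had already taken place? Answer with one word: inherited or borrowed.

inherited

If inherited, *pifurob would pass through all of Sadilic's changes:
Sadilic: start from *pifurob.
  rule 1 (unconditioned shift): pifurob → pihurob
  rule 2 (unconditioned shift): pihurob → fihurob
  rule 3: no change — fihurob
  rule 4: no change — fihurob
  rule 5 (unconditioned shift): fihurob → fihulob
  ⇒ Sadilic fihulob
If borrowed from Esshoar 'pifurob' after the early changes, it would undergo only the recent ones:
  rule 4 (debuccalisation): no change (pifurob)
  rule 5 (unconditioned shift): pifurob → pifulob
  ⇒ as a loan: pifulob
Sadilic 'fihulob' matches the inherited outcome exactly, so it is an inherited cognate, not a loan.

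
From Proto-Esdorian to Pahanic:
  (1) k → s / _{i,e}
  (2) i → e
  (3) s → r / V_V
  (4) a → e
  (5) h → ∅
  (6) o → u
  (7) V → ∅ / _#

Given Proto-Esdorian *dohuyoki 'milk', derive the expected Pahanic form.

Pahanic: *dohuyoki
  dohuyoki → dohuyosi   [palatalisation]
  dohuyosi → dohuyose   [vowel merger]
  dohuyose → dohuyore   [rhotacism]
  dohuyore (rule 4 does not apply)
  dohuyore → douyore   [h-loss]
  douyore → duuyure   [vowel merger]
  duuyure → duuyur   [apocope]
  giving Pahanic duuyur.

duuyur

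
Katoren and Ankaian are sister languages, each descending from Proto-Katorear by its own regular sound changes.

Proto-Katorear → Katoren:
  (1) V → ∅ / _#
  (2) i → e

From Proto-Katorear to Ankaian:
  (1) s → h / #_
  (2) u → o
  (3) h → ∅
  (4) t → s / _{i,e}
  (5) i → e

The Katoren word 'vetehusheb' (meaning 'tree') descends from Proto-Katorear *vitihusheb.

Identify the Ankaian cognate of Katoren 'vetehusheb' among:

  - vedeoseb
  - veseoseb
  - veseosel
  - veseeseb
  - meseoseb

veseoseb

Ankaian: *vitihusheb
  vitihusheb (rule 1 does not apply)
  vitihusheb → vitihosheb   [vowel merger]
  vitihosheb → vitioseb   [h-loss]
  vitioseb → visioseb   [palatalisation]
  visioseb → veseoseb   [vowel merger]
  giving Ankaian veseoseb.
The other candidates each miss or misapply at least one Ankaian change.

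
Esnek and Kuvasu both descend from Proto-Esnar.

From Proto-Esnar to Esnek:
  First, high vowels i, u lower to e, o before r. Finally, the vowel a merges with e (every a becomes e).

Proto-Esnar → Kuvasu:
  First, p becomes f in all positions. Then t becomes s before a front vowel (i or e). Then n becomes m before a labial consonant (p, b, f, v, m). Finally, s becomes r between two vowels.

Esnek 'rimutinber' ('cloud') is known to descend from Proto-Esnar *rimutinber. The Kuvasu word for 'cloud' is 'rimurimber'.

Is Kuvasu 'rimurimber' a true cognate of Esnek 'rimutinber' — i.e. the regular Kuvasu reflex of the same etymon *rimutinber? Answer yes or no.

Derive the expected Kuvasu reflex of *rimutinber:
Kuvasu: *rimutinber
  rimutinber (rule 1 does not apply)
  rimutinber → rimusinber   [palatalisation]
  rimusinber → rimusimber   [nasal place assimilation]
  rimusimber → rimurimber   [rhotacism]
  giving Kuvasu rimurimber.
Kuvasu 'rimurimber' matches the regular reflex exactly, so the pair is cognate.

yes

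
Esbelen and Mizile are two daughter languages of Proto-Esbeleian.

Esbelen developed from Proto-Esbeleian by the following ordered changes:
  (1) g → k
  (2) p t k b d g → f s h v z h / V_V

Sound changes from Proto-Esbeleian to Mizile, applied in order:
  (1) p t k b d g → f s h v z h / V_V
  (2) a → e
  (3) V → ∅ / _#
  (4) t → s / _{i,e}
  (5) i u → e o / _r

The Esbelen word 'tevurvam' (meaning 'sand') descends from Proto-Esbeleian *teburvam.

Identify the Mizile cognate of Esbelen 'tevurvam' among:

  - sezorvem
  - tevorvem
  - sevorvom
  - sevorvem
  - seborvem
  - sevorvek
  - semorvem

sevorvem

Mizile: *teburvam > tevurvam > tevurvem > sevurvem > sevorvem  (by intervocalic lenition, vowel merger, palatalisation, pre-rhotic lowering)
Among the options, 'sevorvem' alone shows every Mizile change applied in order.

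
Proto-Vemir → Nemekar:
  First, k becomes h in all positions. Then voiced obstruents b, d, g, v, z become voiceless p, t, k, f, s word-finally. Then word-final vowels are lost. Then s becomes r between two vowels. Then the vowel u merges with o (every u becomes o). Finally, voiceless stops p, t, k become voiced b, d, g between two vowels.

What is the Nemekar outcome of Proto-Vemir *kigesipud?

higeribot

Nemekar: *kigesipud > higesipud > higesiput > higeriput > higeripot > higeribot  (by unconditioned shift, final devoicing, rhotacism, vowel merger, intervocalic voicing)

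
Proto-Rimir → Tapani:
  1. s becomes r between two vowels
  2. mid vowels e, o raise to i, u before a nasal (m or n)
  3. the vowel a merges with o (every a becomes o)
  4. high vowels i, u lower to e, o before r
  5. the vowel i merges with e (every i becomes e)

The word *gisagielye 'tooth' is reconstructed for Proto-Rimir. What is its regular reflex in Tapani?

gerogeelye

Tapani: *gisagielye
  gisagielye → giragielye   [rhotacism]
  giragielye (rule 2 does not apply)
  giragielye → girogielye   [vowel merger]
  girogielye → gerogielye   [pre-rhotic lowering]
  gerogielye → gerogeelye   [vowel merger]
  giving Tapani gerogeelye.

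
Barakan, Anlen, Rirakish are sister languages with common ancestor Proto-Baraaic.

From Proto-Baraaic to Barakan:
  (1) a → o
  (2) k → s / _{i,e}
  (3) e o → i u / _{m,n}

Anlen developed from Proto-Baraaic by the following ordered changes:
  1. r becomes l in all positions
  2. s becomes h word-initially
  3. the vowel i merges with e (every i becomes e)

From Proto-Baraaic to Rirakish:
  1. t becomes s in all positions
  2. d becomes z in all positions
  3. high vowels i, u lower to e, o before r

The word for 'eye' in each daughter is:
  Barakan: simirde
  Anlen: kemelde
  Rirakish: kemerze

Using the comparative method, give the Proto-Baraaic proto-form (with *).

*kemirde

Position 1: Barakan has s, Anlen has k, Rirakish has k. Anlen preserves k here (none of its changes turn any other segment into k), so the proto-segment is *k.
Position 2: Barakan has i, Anlen has e, Rirakish has e. Taking the neighbouring segments as reconstructed: Barakan i could go back to *e or *i; Anlen e could go back to *e or *i; Rirakish e can only go back to *e — the one source consistent with every daughter is *e.
Verify the candidate proto-form against each daughter:
Barakan: start from *kemirde.
  rule 1: no change — kemirde
  rule 2 (palatalisation): kemirde → semirde
  rule 3 (pre-nasal raising): semirde → simirde
  ⇒ Barakan simirde
Anlen: start from *kemirde.
  rule 1 (unconditioned shift): kemirde → kemilde
  rule 2: no change — kemilde
  rule 3 (vowel merger): kemilde → kemelde
  ⇒ Anlen kemelde
Rirakish: *kemirde > kemirze > kemerze  (by unconditioned shift, pre-rhotic lowering)
Only *kemirde yields all of Barakan simirde, Anlen kemelde, Rirakish kemerze.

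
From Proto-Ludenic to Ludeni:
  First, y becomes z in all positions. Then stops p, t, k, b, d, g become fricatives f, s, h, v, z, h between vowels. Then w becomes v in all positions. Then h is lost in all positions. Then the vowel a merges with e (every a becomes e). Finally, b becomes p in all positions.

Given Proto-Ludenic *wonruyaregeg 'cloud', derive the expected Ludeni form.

vonruzereeg

Ludeni: *wonruyaregeg
  wonruyaregeg → wonruzaregeg   [unconditioned shift]
  wonruzaregeg → wonruzareheg   [intervocalic lenition]
  wonruzareheg → vonruzareheg   [unconditioned shift]
  vonruzareheg → vonruzareeg   [h-loss]
  vonruzareeg → vonruzereeg   [vowel merger]
  vonruzereeg (rule 6 does not apply)
  giving Ludeni vonruzereeg.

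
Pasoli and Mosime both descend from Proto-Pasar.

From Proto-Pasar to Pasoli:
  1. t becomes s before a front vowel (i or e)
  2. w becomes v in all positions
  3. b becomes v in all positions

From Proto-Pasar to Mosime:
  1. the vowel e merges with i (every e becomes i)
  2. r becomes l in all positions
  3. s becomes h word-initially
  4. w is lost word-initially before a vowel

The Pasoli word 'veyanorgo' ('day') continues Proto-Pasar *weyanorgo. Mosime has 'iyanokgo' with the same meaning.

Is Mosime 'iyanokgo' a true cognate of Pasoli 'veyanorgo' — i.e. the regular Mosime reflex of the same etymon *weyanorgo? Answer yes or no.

Derive the expected Mosime reflex of *weyanorgo:
Mosime: *weyanorgo > wiyanorgo > wiyanolgo > iyanolgo  (by vowel merger, unconditioned shift, glide loss)
The regular Mosime reflex would be 'iyanolgo', but the attested form is 'iyanokgo'. The correspondence is irregular, so they are not cognates (the Mosime form has a different source).

no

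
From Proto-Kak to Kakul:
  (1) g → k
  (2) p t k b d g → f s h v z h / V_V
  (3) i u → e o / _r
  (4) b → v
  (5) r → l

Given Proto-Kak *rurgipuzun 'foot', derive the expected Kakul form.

lolkifuzun

Kakul: start from *rurgipuzun.
  rule 1 (unconditioned shift): rurgipuzun → rurkipuzun
  rule 2 (intervocalic lenition): rurkipuzun → rurkifuzun
  rule 3 (pre-rhotic lowering): rurkifuzun → rorkifuzun
  rule 4: no change — rorkifuzun
  rule 5 (unconditioned shift): rorkifuzun → lolkifuzun
  ⇒ Kakul lolkifuzun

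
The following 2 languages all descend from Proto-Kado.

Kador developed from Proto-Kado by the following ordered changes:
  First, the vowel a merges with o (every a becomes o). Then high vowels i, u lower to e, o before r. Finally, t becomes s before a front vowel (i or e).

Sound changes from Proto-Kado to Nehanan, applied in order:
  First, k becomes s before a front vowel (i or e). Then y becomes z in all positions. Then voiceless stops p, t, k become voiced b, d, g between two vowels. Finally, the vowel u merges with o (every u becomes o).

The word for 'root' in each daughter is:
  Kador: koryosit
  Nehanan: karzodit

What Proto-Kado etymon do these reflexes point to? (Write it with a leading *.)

*karyotit

Position 6: Kador has s, Nehanan has d. Taking the neighbouring segments as reconstructed: Kador s could go back to *t or *s; Nehanan d could go back to *t or *d — the one source consistent with every daughter is *t.
Position 2: Kador has o, Nehanan has a. Nehanan preserves a here (none of its changes turn any other segment into a), so the proto-segment is *a.
Position 4: Kador has y, Nehanan has z. Kador preserves y here (none of its changes turn any other segment into y), so the proto-segment is *y.
This points to *karyotit. Verify forward in each daughter:
Kador: *karyotit > koryotit > koryosit  (by vowel merger, palatalisation)
Nehanan: *karyotit > karzotit > karzodit  (by unconditioned shift, intervocalic voicing)
*karyotit is the unique common source.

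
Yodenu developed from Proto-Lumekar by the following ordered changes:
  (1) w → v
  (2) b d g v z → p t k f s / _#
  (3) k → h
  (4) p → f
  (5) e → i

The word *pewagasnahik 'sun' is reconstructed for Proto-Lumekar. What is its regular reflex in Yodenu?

Yodenu: *pewagasnahik
  pewagasnahik → pevagasnahik   [unconditioned shift]
  pevagasnahik (rule 2 does not apply)
  pevagasnahik → pevagasnahih   [unconditioned shift]
  pevagasnahih → fevagasnahih   [unconditioned shift]
  fevagasnahih → fivagasnahih   [vowel merger]
  giving Yodenu fivagasnahih.

fivagasnahih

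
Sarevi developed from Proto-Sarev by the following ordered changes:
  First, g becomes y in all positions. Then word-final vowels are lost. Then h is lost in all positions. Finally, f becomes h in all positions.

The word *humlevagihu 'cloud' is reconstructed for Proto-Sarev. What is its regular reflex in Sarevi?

Sarevi: start from *humlevagihu.
  rule 1 (unconditioned shift): humlevagihu → humlevayihu
  rule 2 (apocope): humlevayihu → humlevayih
  rule 3 (h-loss): humlevayih → umlevayi
  rule 4: no change — umlevayi
  ⇒ Sarevi umlevayi

umlevayi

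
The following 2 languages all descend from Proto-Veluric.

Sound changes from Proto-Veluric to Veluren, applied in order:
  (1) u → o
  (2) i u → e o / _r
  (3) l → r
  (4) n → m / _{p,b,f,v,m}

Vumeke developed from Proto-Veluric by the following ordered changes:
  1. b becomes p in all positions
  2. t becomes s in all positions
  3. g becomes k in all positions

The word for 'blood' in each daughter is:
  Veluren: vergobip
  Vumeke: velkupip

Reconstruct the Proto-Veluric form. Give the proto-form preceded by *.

Position 4: Veluren has g, Vumeke has k. Veluren preserves g here (none of its changes turn any other segment into g), so the proto-segment is *g.
Position 5: Veluren has o, Vumeke has u. Vumeke preserves u here (none of its changes turn any other segment into u), so the proto-segment is *u.
Position 3: Veluren has r, Vumeke has l. Vumeke preserves l here (none of its changes turn any other segment into l), so the proto-segment is *l.
This points to *velgubip. Verify forward in each daughter:
Veluren: start from *velgubip.
  rule 1 (vowel merger): velgubip → velgobip
  rule 2: no change — velgobip
  rule 3 (unconditioned shift): velgobip → vergobip
  rule 4: no change — vergobip
  ⇒ Veluren vergobip
Vumeke: *velgubip > velgupip > velkupip  (by unconditioned shift, unconditioned shift)
No other proto-form is consistent with every reflex, so the reconstruction is *velgubip.

*velgubip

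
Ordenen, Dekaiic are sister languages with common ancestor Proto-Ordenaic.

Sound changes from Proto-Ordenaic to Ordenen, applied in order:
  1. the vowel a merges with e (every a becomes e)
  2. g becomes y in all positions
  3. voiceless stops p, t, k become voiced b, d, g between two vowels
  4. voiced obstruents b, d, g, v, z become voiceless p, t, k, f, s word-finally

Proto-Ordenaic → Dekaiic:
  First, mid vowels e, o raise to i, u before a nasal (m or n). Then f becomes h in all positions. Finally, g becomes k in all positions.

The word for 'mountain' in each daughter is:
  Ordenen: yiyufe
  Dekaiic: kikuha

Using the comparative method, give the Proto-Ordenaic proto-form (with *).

*gigufa

Position 3: Ordenen has y, Dekaiic has k. Taking the neighbouring segments as reconstructed: Ordenen y could go back to *g or *y; Dekaiic k could go back to *k or *g — the one source consistent with every daughter is *g.
Position 1: Ordenen has y, Dekaiic has k. Taking the neighbouring segments as reconstructed: Ordenen y could go back to *g or *y; Dekaiic k could go back to *k or *g — the one source consistent with every daughter is *g.
Position 5: Ordenen has f, Dekaiic has h. Taking the neighbouring segments as reconstructed: Ordenen f can only go back to *f; Dekaiic h could go back to *f or *h — the one source consistent with every daughter is *f.
Continuing position by position gives *gigufa; check it forward:
Ordenen: *gigufa > gigufe > yiyufe  (by vowel merger, unconditioned shift)
Dekaiic: *gigufa
  gigufa (rule 1 does not apply)
  gigufa → giguha   [unconditioned shift]
  giguha → kikuha   [unconditioned shift]
  giving Dekaiic kikuha.
Only *gigufa yields all of Ordenen yiyufe, Dekaiic kikuha.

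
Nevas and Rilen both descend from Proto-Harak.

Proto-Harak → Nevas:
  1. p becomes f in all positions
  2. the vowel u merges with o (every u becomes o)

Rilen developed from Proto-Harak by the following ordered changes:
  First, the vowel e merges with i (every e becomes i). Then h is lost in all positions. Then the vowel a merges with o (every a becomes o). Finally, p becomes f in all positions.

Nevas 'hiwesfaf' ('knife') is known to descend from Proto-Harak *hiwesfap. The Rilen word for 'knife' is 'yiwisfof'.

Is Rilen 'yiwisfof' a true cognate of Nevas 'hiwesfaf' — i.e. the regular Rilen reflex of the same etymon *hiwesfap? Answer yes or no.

Derive the expected Rilen reflex of *hiwesfap:
Rilen: start from *hiwesfap.
  rule 1 (vowel merger): hiwesfap → hiwisfap
  rule 2 (h-loss): hiwisfap → iwisfap
  rule 3 (vowel merger): iwisfap → iwisfop
  rule 4 (unconditioned shift): iwisfop → iwisfof
  ⇒ Rilen iwisfof
The regular Rilen reflex would be 'iwisfof', but the attested form is 'yiwisfof'. The correspondence is irregular, so they are not cognates (the Rilen form has a different source).

no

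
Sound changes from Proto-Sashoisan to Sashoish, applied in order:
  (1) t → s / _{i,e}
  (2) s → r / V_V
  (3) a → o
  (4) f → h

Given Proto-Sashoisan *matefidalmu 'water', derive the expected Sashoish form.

morehidolmu

Sashoish: start from *matefidalmu.
  rule 1 (palatalisation): matefidalmu → masefidalmu
  rule 2 (rhotacism): masefidalmu → marefidalmu
  rule 3 (vowel merger): marefidalmu → morefidolmu
  rule 4 (unconditioned shift): morefidolmu → morehidolmu
  ⇒ Sashoish morehidolmu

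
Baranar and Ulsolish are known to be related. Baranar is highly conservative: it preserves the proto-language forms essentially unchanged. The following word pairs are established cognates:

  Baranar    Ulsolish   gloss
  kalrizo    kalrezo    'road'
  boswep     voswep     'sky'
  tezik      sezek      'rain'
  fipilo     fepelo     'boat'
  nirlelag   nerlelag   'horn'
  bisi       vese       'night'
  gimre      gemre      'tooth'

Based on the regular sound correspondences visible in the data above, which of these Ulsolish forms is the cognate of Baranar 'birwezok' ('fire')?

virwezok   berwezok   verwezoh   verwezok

bisi ~ vese — Baranar b corresponds to Ulsolish v word-initially before a front vowel.
nirlelag ~ nerlelag — Baranar i corresponds to Ulsolish e after a consonant, before r.
Applying these to Baranar 'birwezok':
  birwezok → virwezok   (b→v word-initially before a front vowel)
  virwezok → verwezok   (i→e after a consonant, before r)
So the Ulsolish cognate is 'verwezok'.

verwezok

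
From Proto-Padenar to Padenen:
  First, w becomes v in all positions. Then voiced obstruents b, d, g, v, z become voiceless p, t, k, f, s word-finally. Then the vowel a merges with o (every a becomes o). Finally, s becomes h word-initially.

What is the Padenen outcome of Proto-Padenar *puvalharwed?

puvolhorvet

Padenen: start from *puvalharwed.
  rule 1 (unconditioned shift): puvalharwed → puvalharved
  rule 2 (final devoicing): puvalharved → puvalharvet
  rule 3 (vowel merger): puvalharvet → puvolhorvet
  rule 4: no change — puvolhorvet
  ⇒ Padenen puvolhorvet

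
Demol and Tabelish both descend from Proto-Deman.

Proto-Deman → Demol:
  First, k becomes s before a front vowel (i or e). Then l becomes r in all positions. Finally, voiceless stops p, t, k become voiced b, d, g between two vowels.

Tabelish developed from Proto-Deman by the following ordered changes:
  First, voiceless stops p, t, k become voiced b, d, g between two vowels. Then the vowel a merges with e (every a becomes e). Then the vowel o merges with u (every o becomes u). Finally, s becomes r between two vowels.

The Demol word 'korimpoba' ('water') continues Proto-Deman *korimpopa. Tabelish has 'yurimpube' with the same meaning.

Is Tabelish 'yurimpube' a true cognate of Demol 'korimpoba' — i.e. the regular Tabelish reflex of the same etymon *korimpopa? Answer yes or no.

no

Derive the expected Tabelish reflex of *korimpopa:
Tabelish: *korimpopa
  korimpopa → korimpoba   [intervocalic voicing]
  korimpoba → korimpobe   [vowel merger]
  korimpobe → kurimpube   [vowel merger]
  kurimpube (rule 4 does not apply)
  giving Tabelish kurimpube.
The regular Tabelish reflex would be 'kurimpube', but the attested form is 'yurimpube'. The correspondence is irregular, so they are not cognates (the Tabelish form has a different source).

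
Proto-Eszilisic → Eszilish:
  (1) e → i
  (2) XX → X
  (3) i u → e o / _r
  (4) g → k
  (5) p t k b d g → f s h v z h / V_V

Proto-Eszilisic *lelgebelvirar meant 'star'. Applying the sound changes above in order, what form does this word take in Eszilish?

Eszilish: *lelgebelvirar > lilgibilvirar > lilgibilverar > lilkibilverar > lilkivilverar  (by vowel merger, pre-rhotic lowering, unconditioned shift, intervocalic lenition)

lilkivilverar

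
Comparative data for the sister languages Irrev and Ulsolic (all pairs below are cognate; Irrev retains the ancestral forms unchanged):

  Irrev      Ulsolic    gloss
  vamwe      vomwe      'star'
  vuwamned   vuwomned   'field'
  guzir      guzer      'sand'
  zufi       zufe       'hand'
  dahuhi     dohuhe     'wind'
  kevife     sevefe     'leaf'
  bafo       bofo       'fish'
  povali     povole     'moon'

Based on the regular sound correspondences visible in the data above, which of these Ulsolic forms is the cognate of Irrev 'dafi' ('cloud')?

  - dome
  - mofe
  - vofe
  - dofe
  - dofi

dofe

bafo ~ bofo — Irrev a corresponds to Ulsolic o after a consonant, before a labial obstruent.
zufi ~ zufe, dahuhi ~ dohuhe — Irrev i corresponds to Ulsolic e word-finally.
Applying these to Irrev 'dafi':
  dafi → dofi   (a→o after a consonant, before a labial obstruent)
  dofi → dofe   (i→e word-finally)
So the Ulsolic cognate is 'dofe'.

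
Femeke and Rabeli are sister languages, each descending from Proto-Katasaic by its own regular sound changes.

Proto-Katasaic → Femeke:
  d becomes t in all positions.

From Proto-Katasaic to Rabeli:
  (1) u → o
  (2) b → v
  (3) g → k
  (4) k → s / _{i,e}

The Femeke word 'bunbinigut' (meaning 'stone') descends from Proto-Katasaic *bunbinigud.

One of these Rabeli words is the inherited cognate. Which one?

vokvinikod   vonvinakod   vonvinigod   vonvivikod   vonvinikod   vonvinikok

Rabeli: *bunbinigud
  bunbinigud → bonbinigod   [vowel merger]
  bonbinigod → vonvinigod   [unconditioned shift]
  vonvinigod → vonvinikod   [unconditioned shift]
  vonvinikod (rule 4 does not apply)
  giving Rabeli vonvinikod.
Among the options, 'vonvinikod' alone shows every Rabeli change applied in order.

vonvinikod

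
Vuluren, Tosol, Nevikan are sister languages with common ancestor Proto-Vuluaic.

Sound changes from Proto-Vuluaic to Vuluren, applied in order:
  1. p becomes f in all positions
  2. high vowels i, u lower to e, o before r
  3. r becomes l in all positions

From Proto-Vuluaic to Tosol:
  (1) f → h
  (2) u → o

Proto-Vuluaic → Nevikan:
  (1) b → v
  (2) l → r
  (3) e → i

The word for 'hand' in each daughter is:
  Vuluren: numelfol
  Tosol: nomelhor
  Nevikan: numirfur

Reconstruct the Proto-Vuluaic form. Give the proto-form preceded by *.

Position 7: Vuluren has o, Tosol has o, Nevikan has u. Nevikan preserves u here (none of its changes turn any other segment into u), so the proto-segment is *u.
Position 2: Vuluren has u, Tosol has o, Nevikan has u. Vuluren preserves u here (none of its changes turn any other segment into u), so the proto-segment is *u.
Position 6: Vuluren has f, Tosol has h, Nevikan has f. Nevikan preserves f here (none of its changes turn any other segment into f), so the proto-segment is *f.
This points to *numelfur. Verify forward in each daughter:
Vuluren: start from *numelfur.
  rule 1: no change — numelfur
  rule 2 (pre-rhotic lowering): numelfur → numelfor
  rule 3 (unconditioned shift): numelfor → numelfol
  ⇒ Vuluren numelfol
Tosol: start from *numelfur.
  rule 1 (unconditioned shift): numelfur → numelhur
  rule 2 (vowel merger): numelhur → nomelhor
  ⇒ Tosol nomelhor
Nevikan: start from *numelfur.
  rule 1: no change — numelfur
  rule 2 (unconditioned shift): numelfur → numerfur
  rule 3 (vowel merger): numerfur → numirfur
  ⇒ Nevikan numirfur
Only *numelfur yields all of Vuluren numelfol, Tosol nomelhor, Nevikan numirfur.

*numelfur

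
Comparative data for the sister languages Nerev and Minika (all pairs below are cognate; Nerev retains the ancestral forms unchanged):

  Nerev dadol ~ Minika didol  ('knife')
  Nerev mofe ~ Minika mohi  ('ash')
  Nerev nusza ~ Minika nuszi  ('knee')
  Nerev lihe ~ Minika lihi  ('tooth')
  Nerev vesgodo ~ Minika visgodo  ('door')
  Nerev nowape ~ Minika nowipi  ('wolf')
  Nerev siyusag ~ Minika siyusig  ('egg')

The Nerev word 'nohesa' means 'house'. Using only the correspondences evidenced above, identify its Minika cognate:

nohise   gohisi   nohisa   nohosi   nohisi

vesgodo ~ visgodo — Nerev e corresponds to Minika i after a consonant, before a consonant other than r, m, n, p, b, f, v.
nusza ~ nuszi — Nerev a corresponds to Minika i word-finally.
Applying these to Nerev 'nohesa':
  nohesa → nohisa   (e→i after a consonant, before a consonant other than r, m, n, p, b, f, v)
  nohisa → nohisi   (a→i word-finally)
So the Minika cognate is 'nohisi'.

nohisi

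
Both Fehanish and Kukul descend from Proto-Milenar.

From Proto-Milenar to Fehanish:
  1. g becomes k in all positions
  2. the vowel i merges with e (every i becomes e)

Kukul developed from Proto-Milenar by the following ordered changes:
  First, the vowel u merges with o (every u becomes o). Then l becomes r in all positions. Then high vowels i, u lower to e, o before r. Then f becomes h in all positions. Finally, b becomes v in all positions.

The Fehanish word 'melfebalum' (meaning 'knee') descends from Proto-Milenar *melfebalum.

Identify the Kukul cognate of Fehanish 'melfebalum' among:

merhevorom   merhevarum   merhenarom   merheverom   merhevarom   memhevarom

merhevarom

Kukul: *melfebalum
  melfebalum → melfebalom   [vowel merger]
  melfebalom → merfebarom   [unconditioned shift]
  merfebarom (rule 3 does not apply)
  merfebarom → merhebarom   [unconditioned shift]
  merhebarom → merhevarom   [unconditioned shift]
  giving Kukul merhevarom.
The other candidates each miss or misapply at least one Kukul change.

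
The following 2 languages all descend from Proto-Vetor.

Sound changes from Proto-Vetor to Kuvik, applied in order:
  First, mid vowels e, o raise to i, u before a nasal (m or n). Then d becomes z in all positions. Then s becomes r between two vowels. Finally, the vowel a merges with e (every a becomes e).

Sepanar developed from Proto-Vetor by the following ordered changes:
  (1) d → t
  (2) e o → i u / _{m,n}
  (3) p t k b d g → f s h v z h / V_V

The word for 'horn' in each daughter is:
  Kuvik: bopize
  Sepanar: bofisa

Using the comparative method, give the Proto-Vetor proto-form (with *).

Position 5: Kuvik has z, Sepanar has s. Taking the neighbouring segments as reconstructed: Kuvik z could go back to *d or *z; Sepanar s could go back to *t or *d or *s — the one source consistent with every daughter is *d.
Position 6: Kuvik has e, Sepanar has a. Sepanar preserves a here (none of its changes turn any other segment into a), so the proto-segment is *a.
Position 3: Kuvik has p, Sepanar has f. Kuvik preserves p here (none of its changes turn any other segment into p), so the proto-segment is *p.
The remaining positions agree across the daughters. Check the candidate against every language:
Kuvik: *bopida
  bopida (rule 1 does not apply)
  bopida → bopiza   [unconditioned shift]
  bopiza (rule 3 does not apply)
  bopiza → bopize   [vowel merger]
  giving Kuvik bopize.
Sepanar: *bopida
  bopida → bopita   [unconditioned shift]
  bopita (rule 2 does not apply)
  bopita → bofisa   [intervocalic lenition]
  giving Sepanar bofisa.
No other proto-form is consistent with every reflex, so the reconstruction is *bopida.

*bopida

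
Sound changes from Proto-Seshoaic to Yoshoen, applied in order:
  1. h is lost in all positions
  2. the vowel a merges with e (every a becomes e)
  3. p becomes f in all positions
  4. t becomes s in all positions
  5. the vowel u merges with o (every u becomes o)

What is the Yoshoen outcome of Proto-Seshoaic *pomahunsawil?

fomeonsewil

Yoshoen: start from *pomahunsawil.
  rule 1 (h-loss): pomahunsawil → pomaunsawil
  rule 2 (vowel merger): pomaunsawil → pomeunsewil
  rule 3 (unconditioned shift): pomeunsewil → fomeunsewil
  rule 4: no change — fomeunsewil
  rule 5 (vowel merger): fomeunsewil → fomeonsewil
  ⇒ Yoshoen fomeonsewil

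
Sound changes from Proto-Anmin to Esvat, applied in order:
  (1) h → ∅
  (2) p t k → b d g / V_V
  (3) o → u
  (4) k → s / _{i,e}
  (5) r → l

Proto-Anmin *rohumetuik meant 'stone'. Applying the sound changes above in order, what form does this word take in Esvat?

Esvat: start from *rohumetuik.
  rule 1 (h-loss): rohumetuik → roumetuik
  rule 2 (intervocalic voicing): roumetuik → roumeduik
  rule 3 (vowel merger): roumeduik → ruumeduik
  rule 4: no change — ruumeduik
  rule 5 (unconditioned shift): ruumeduik → luumeduik
  ⇒ Esvat luumeduik

luumeduik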